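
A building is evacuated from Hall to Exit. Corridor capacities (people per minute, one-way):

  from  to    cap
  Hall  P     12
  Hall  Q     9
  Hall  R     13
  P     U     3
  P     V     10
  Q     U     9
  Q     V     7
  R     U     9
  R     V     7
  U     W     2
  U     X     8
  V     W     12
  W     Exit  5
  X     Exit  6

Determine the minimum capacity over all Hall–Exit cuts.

11

Augment Hall→P→U→W→Exit: bottleneck 2, flow now 2.
Augment Hall→P→U→X→Exit: bottleneck 1, flow now 3.
Augment Hall→P→V→W→Exit: bottleneck 3, flow now 6.
Augment Hall→Q→U→X→Exit: bottleneck 5, flow now 11.
No augmenting path remains; maximum flow = 11.
By max-flow min-cut, the minimum cut capacity equals the max flow.
In the residual graph, reachable from Hall: {Hall, P, Q, R, U, V, W, X}.
Min-cut edges: W→Exit (5), X→Exit (6); capacity 5 + 6 = 11.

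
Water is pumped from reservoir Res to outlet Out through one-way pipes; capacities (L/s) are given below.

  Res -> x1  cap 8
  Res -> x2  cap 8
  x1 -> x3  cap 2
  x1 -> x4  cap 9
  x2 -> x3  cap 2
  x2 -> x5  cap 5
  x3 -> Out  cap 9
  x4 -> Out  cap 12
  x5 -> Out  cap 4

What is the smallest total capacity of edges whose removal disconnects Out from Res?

14

Augment Res→x1→x3→Out: bottleneck 2, flow now 2.
Augment Res→x1→x4→Out: bottleneck 6, flow now 8.
Augment Res→x2→x3→Out: bottleneck 2, flow now 10.
Augment Res→x2→x5→Out: bottleneck 4, flow now 14.
No augmenting path remains; maximum flow = 14.
By max-flow min-cut, the minimum cut capacity equals the max flow.
In the residual graph, reachable from Res: {Res, x2, x5}.
Min-cut edges: Res→x1 (8), x2→x3 (2), x5→Out (4); capacity 8 + 2 + 4 = 14.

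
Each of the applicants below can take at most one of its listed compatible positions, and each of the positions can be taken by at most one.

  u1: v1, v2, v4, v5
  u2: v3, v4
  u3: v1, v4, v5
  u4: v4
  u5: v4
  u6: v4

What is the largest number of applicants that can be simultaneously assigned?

Unit-capacity flow: source→left, listed edges, right→sink; max matching = max flow.
Augmenting path u1→v1 (+1); matched 1.
Augmenting path u2→v3 (+1); matched 2.
Augmenting path u3→v4 (+1); matched 3.
Augmenting path u4→v4→u3→v5 (+1); matched 4.
No augmenting path remains; maximum matching = 4.
König certificate: {u1, u2, u3, v4} is a vertex cover of size 4 (every listed pair touches it), so no matching can be larger.

4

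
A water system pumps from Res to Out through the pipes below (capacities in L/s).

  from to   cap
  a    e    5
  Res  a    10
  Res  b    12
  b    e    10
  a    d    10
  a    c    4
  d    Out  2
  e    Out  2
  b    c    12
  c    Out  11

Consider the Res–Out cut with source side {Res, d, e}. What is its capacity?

26

Edges leaving {Res, d, e}: Res→a (10), Res→b (12), d→Out (2), e→Out (2).
Cut capacity = 10 + 12 + 2 + 2 = 26.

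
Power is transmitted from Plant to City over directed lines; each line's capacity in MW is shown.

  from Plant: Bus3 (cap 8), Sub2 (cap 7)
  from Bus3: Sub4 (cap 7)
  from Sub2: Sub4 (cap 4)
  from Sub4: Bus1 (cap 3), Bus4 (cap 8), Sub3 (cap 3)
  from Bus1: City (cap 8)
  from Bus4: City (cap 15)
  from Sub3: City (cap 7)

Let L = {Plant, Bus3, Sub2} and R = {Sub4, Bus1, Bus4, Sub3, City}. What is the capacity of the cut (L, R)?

11

Edges leaving {Plant, Bus3, Sub2}: Bus3→Sub4 (7), Sub2→Sub4 (4).
Cut capacity = 7 + 4 = 11.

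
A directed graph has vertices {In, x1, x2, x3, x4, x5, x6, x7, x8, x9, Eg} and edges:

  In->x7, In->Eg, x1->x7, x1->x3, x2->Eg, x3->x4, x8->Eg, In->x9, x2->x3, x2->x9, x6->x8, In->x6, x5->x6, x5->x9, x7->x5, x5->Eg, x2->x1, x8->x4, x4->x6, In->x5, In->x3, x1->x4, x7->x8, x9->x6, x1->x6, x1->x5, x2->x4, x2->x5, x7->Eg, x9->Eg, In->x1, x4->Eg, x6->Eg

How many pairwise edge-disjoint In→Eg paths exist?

Assign every edge capacity 1; by Menger, the answer equals the max flow.
Path In→Eg (+1); total 1.
Path In→x5→Eg (+1); total 2.
Path In→x6→Eg (+1); total 3.
Path In→x7→Eg (+1); total 4.
Path In→x9→Eg (+1); total 5.
Path In→x1→x4→Eg (+1); total 6.
Path In→x3→x4→x6→x8→Eg (+1); total 7.
No residual In→Eg path; max flow = 7.
Certifying cut of size 7: {In→Eg, In→x1, In→x3, In→x5, In→x6, In→x7, In→x9}.

7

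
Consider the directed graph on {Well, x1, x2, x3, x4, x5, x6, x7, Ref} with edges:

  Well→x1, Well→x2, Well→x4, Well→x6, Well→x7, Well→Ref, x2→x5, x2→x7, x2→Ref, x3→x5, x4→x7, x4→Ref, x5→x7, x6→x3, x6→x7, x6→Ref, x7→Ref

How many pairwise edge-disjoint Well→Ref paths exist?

Assign every edge capacity 1; by Menger, the answer equals the max flow.
Path Well→Ref (+1); total 1.
Path Well→x2→Ref (+1); total 2.
Path Well→x4→Ref (+1); total 3.
Path Well→x6→Ref (+1); total 4.
Path Well→x7→Ref (+1); total 5.
No residual Well→Ref path; max flow = 5.
Certifying cut of size 5: {Well→Ref, Well→x2, Well→x4, Well→x6, Well→x7}.

5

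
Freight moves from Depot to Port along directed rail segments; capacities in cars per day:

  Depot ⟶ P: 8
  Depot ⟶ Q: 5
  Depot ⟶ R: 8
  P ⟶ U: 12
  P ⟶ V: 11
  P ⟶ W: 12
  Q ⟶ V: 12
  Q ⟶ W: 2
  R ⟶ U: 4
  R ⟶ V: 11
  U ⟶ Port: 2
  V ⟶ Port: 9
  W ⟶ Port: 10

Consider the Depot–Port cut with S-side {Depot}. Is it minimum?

Yes — it is a minimum cut (capacity 21).

Given cut capacity: 8 + 5 + 8 = 21.
Augment Depot→P→U→Port: bottleneck 2, flow now 2.
Augment Depot→P→V→Port: bottleneck 6, flow now 8.
Augment Depot→Q→V→Port: bottleneck 3, flow now 11.
Augment Depot→Q→W→Port: bottleneck 2, flow now 13.
Augment Depot→R→U→P→W→Port: bottleneck 2, flow now 15. (uses reverse residual edge)
Augment Depot→R→V→P→W→Port: bottleneck 6, flow now 21. (uses reverse residual edge)
No augmenting path remains; maximum flow = 21.
Cut capacity 21 equals the max flow, so it is a minimum cut.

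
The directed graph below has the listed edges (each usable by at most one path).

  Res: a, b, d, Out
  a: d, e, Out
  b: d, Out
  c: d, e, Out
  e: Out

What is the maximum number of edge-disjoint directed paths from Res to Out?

3

Assign every edge capacity 1; by Menger, the answer equals the max flow.
Path Res→Out (+1); total 1.
Path Res→a→Out (+1); total 2.
Path Res→b→Out (+1); total 3.
No residual Res→Out path; max flow = 3.
Certifying cut of size 3: {Res→Out, Res→a, Res→b}.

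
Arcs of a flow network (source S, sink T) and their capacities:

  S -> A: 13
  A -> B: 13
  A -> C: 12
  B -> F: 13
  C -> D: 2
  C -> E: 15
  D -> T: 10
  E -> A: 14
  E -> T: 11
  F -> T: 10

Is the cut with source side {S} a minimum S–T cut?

Yes — it is a minimum cut (capacity 13).

Given cut capacity: 13 = 13.
Augment S→A→B→F→T: bottleneck 10, flow now 10.
Augment S→A→C→D→T: bottleneck 2, flow now 12.
Augment S→A→C→E→T: bottleneck 1, flow now 13.
No augmenting path remains; maximum flow = 13.
Cut capacity 13 equals the max flow, so it is a minimum cut.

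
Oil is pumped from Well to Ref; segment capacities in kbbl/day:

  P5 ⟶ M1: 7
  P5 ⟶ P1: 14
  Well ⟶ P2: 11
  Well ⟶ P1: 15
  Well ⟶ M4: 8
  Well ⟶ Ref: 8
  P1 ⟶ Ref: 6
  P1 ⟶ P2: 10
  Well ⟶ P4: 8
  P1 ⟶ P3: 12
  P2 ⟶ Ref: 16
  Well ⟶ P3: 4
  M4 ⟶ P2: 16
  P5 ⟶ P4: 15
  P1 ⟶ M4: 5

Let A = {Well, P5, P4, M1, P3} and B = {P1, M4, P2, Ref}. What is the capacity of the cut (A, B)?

Edges leaving {Well, P5, P4, M1, P3}: Well→P1 (15), Well→M4 (8), Well→P2 (11), Well→Ref (8), P5→P1 (14).
Cut capacity = 15 + 8 + 11 + 8 + 14 = 56.

56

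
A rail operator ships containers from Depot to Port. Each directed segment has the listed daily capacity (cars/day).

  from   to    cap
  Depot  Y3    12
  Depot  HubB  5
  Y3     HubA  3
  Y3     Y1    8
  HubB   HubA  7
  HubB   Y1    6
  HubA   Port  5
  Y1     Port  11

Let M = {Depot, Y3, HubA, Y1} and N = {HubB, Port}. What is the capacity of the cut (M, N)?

21

Edges leaving {Depot, Y3, HubA, Y1}: Depot→HubB (5), HubA→Port (5), Y1→Port (11).
Cut capacity = 5 + 5 + 11 = 21.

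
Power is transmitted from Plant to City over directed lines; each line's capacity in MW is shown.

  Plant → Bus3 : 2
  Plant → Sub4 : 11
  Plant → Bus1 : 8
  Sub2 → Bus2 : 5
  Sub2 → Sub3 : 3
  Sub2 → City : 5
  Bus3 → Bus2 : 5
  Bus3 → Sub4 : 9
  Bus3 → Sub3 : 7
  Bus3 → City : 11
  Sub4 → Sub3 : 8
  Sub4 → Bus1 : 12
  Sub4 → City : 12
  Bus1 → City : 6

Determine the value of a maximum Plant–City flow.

19

Augment Plant→Bus3→City: bottleneck 2, flow now 2.
Augment Plant→Sub4→City: bottleneck 11, flow now 13.
Augment Plant→Bus1→City: bottleneck 6, flow now 19.
No augmenting path remains; maximum flow = 19.
In the residual graph, reachable from Plant: {Plant, Bus1}.
Min-cut edges: Plant→Bus3 (2), Plant→Sub4 (11), Bus1→City (6); capacity 2 + 11 + 6 = 19.
This cut is saturated, so no flow can exceed 19.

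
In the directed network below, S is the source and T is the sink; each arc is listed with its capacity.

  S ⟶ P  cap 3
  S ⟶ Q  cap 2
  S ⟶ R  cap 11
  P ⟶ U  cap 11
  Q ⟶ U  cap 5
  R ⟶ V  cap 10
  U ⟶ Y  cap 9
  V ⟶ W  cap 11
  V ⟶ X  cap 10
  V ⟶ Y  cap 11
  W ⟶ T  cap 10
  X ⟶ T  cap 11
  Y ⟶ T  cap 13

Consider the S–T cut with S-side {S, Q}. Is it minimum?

Given cut capacity: 3 + 11 + 5 = 19.
Augment S→P→U→Y→T: bottleneck 3, flow now 3.
Augment S→Q→U→Y→T: bottleneck 2, flow now 5.
Augment S→R→V→W→T: bottleneck 10, flow now 15.
No augmenting path remains; maximum flow = 15.
In the residual graph, reachable from S: {S, R}.
Min-cut edges: S→P (3), S→Q (2), R→V (10); capacity 3 + 2 + 10 = 15.
Cut capacity 19 exceeds the max flow 15, so it is not minimum.

No — its capacity is 19, but the minimum cut has capacity 15.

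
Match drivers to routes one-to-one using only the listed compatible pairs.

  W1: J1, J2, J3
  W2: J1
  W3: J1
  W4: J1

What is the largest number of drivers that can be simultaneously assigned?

2

Unit-capacity flow: source→left, listed edges, right→sink; max matching = max flow.
Augmenting path W1→J1 (+1); matched 1.
Augmenting path W2→J1→W1→J2 (+1); matched 2.
No augmenting path remains; maximum matching = 2.
König certificate: {W1, J1} is a vertex cover of size 2 (every listed pair touches it), so no matching can be larger.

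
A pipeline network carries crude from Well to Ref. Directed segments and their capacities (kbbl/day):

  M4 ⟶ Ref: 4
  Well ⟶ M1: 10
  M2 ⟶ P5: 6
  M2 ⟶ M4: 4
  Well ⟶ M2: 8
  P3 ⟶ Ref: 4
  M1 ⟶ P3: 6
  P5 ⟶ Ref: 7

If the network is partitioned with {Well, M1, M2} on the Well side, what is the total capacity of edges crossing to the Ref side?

16

Edges leaving {Well, M1, M2}: M1→P3 (6), M2→P5 (6), M2→M4 (4).
Cut capacity = 6 + 6 + 4 = 16.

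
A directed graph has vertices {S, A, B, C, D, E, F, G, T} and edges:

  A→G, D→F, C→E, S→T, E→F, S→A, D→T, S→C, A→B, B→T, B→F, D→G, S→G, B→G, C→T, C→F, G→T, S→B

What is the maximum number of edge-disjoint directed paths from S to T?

4

Assign every edge capacity 1; by Menger, the answer equals the max flow.
Path S→T (+1); total 1.
Path S→B→T (+1); total 2.
Path S→C→T (+1); total 3.
Path S→G→T (+1); total 4.
No residual S→T path; max flow = 4.
Certifying cut of size 4: {B→T, G→T, S→C, S→T}.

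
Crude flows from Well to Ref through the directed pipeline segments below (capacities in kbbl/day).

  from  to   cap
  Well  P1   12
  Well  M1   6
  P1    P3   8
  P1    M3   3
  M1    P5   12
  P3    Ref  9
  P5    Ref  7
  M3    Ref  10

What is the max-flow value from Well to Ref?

17

Augment Well→P1→P3→Ref: bottleneck 8, flow now 8.
Augment Well→P1→M3→Ref: bottleneck 3, flow now 11.
Augment Well→M1→P5→Ref: bottleneck 6, flow now 17.
No augmenting path remains; maximum flow = 17.
In the residual graph, reachable from Well: {Well, P1}.
Min-cut edges: Well→M1 (6), P1→P3 (8), P1→M3 (3); capacity 6 + 8 + 3 = 17.
This cut is saturated, so no flow can exceed 17.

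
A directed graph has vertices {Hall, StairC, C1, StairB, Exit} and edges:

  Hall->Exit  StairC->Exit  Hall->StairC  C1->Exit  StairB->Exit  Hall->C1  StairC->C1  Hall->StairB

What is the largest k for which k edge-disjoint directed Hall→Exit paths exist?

4

Assign every edge capacity 1; by Menger, the answer equals the max flow.
Path Hall→Exit (+1); total 1.
Path Hall→StairC→Exit (+1); total 2.
Path Hall→C1→Exit (+1); total 3.
Path Hall→StairB→Exit (+1); total 4.
No residual Hall→Exit path; max flow = 4.
Certifying cut of size 4: {Hall→C1, Hall→Exit, Hall→StairB, Hall→StairC}.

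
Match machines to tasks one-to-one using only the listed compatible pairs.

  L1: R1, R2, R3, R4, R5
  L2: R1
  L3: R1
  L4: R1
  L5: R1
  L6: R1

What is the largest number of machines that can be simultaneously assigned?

Unit-capacity flow: source→left, listed edges, right→sink; max matching = max flow.
Augmenting path L1→R1 (+1); matched 1.
Augmenting path L2→R1→L1→R2 (+1); matched 2.
No augmenting path remains; maximum matching = 2.
König certificate: {L1, R1} is a vertex cover of size 2 (every listed pair touches it), so no matching can be larger.

2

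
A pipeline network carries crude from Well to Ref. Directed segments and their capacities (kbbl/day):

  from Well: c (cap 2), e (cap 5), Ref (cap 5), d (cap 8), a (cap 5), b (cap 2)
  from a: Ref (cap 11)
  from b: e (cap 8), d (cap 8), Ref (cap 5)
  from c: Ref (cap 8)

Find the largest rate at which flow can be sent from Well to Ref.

Augment Well→Ref: bottleneck 5, flow now 5.
Augment Well→a→Ref: bottleneck 5, flow now 10.
Augment Well→b→Ref: bottleneck 2, flow now 12.
Augment Well→c→Ref: bottleneck 2, flow now 14.
No augmenting path remains; maximum flow = 14.
In the residual graph, reachable from Well: {Well, d, e}.
Min-cut edges: Well→a (5), Well→b (2), Well→c (2), Well→Ref (5); capacity 5 + 2 + 2 + 5 = 14.
This cut is saturated, so no flow can exceed 14.

14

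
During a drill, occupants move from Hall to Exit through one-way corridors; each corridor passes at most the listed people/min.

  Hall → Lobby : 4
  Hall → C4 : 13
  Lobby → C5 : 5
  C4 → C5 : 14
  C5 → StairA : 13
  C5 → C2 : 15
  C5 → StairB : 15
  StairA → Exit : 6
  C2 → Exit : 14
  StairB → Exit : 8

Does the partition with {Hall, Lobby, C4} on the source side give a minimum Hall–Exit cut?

No — its capacity is 19, but the minimum cut has capacity 17.

Given cut capacity: 5 + 14 = 19.
Augment Hall→Lobby→C5→StairA→Exit: bottleneck 4, flow now 4.
Augment Hall→C4→C5→StairA→Exit: bottleneck 2, flow now 6.
Augment Hall→C4→C5→C2→Exit: bottleneck 11, flow now 17.
No augmenting path remains; maximum flow = 17.
In the residual graph, reachable from Hall: {Hall}.
Min-cut edges: Hall→Lobby (4), Hall→C4 (13); capacity 4 + 13 = 17.
Cut capacity 19 exceeds the max flow 17, so it is not minimum.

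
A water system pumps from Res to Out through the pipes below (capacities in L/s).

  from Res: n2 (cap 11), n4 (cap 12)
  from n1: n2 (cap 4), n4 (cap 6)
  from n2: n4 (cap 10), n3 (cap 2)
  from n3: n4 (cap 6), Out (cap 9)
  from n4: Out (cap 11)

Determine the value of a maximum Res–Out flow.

13

Augment Res→n4→Out: bottleneck 11, flow now 11.
Augment Res→n2→n3→Out: bottleneck 2, flow now 13.
No augmenting path remains; maximum flow = 13.
In the residual graph, reachable from Res: {Res, n2, n4}.
Min-cut edges: n2→n3 (2), n4→Out (11); capacity 2 + 11 = 13.
This cut is saturated, so no flow can exceed 13.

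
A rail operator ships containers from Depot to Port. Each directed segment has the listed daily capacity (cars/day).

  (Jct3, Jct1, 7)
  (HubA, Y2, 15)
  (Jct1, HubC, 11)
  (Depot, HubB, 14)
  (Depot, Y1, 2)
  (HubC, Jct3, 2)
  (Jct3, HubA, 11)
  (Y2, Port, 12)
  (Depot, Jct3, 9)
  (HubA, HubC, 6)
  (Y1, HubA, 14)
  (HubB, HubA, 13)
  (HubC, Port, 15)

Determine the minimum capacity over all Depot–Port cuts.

24

Augment Depot→HubB→HubA→HubC→Port: bottleneck 6, flow now 6.
Augment Depot→HubB→HubA→Y2→Port: bottleneck 7, flow now 13.
Augment Depot→Y1→HubA→Y2→Port: bottleneck 2, flow now 15.
Augment Depot→Jct3→HubA→Y2→Port: bottleneck 3, flow now 18.
Augment Depot→Jct3→Jct1→HubC→Port: bottleneck 6, flow now 24.
No augmenting path remains; maximum flow = 24.
By max-flow min-cut, the minimum cut capacity equals the max flow.
In the residual graph, reachable from Depot: {Depot, HubB}.
Min-cut edges: Depot→Y1 (2), Depot→Jct3 (9), HubB→HubA (13); capacity 2 + 9 + 13 = 24.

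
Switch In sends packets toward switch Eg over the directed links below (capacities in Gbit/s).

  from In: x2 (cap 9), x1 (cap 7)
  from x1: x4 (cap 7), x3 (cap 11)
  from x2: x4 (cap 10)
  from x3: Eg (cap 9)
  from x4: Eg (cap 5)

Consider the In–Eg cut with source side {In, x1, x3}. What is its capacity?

Edges leaving {In, x1, x3}: In→x2 (9), x1→x4 (7), x3→Eg (9).
Cut capacity = 9 + 7 + 9 = 25.

25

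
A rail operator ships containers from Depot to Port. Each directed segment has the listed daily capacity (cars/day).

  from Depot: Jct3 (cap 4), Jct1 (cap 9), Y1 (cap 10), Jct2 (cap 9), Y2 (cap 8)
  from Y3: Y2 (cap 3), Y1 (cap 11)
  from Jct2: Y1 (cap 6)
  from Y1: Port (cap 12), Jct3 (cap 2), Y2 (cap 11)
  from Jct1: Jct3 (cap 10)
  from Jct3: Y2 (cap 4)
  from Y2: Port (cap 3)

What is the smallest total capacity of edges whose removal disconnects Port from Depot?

15

Augment Depot→Y1→Port: bottleneck 10, flow now 10.
Augment Depot→Y2→Port: bottleneck 3, flow now 13.
Augment Depot→Jct2→Y1→Port: bottleneck 2, flow now 15.
No augmenting path remains; maximum flow = 15.
By max-flow min-cut, the minimum cut capacity equals the max flow.
In the residual graph, reachable from Depot: {Depot, Jct2, Y1, Jct1, Jct3, Y2}.
Min-cut edges: Y1→Port (12), Y2→Port (3); capacity 12 + 3 = 15.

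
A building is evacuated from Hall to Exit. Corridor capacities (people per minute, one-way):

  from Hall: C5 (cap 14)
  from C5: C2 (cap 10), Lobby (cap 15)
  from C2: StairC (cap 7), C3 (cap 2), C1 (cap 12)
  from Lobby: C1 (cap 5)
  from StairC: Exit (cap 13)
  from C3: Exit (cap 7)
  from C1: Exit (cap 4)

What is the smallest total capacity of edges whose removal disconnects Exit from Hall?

Augment Hall→C5→C2→StairC→Exit: bottleneck 7, flow now 7.
Augment Hall→C5→C2→C3→Exit: bottleneck 2, flow now 9.
Augment Hall→C5→C2→C1→Exit: bottleneck 1, flow now 10.
Augment Hall→C5→Lobby→C1→Exit: bottleneck 3, flow now 13.
No augmenting path remains; maximum flow = 13.
By max-flow min-cut, the minimum cut capacity equals the max flow.
In the residual graph, reachable from Hall: {Hall, C5, C2, Lobby, C1}.
Min-cut edges: C2→StairC (7), C2→C3 (2), C1→Exit (4); capacity 7 + 2 + 4 = 13.

13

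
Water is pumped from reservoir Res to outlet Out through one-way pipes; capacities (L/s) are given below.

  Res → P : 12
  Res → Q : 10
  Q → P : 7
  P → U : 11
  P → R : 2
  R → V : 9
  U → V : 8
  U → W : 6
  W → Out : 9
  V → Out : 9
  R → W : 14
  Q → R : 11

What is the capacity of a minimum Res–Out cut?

Augment Res→P→R→V→Out: bottleneck 2, flow now 2.
Augment Res→P→U→V→Out: bottleneck 7, flow now 9.
Augment Res→P→U→W→Out: bottleneck 3, flow now 12.
Augment Res→Q→R→W→Out: bottleneck 6, flow now 18.
No augmenting path remains; maximum flow = 18.
By max-flow min-cut, the minimum cut capacity equals the max flow.
In the residual graph, reachable from Res: {Res, P, Q, R, U, V, W}.
Min-cut edges: V→Out (9), W→Out (9); capacity 9 + 9 = 18.

18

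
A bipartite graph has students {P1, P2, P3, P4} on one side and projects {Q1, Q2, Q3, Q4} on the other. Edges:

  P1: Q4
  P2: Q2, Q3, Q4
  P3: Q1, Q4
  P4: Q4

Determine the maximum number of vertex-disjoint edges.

Unit-capacity flow: source→left, listed edges, right→sink; max matching = max flow.
Augmenting path P1→Q4 (+1); matched 1.
Augmenting path P2→Q2 (+1); matched 2.
Augmenting path P3→Q1 (+1); matched 3.
No augmenting path remains; maximum matching = 3.
König certificate: {P2, P3, Q4} is a vertex cover of size 3 (every listed pair touches it), so no matching can be larger.

3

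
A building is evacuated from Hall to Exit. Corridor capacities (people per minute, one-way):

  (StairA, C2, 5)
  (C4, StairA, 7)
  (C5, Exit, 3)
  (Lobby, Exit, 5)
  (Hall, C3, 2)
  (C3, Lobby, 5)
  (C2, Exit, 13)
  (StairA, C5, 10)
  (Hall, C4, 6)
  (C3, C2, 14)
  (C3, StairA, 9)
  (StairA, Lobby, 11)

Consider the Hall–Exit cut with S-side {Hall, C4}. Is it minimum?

Given cut capacity: 2 + 7 = 9.
Augment Hall→C3→Lobby→Exit: bottleneck 2, flow now 2.
Augment Hall→C4→StairA→Lobby→Exit: bottleneck 3, flow now 5.
Augment Hall→C4→StairA→C5→Exit: bottleneck 3, flow now 8.
No augmenting path remains; maximum flow = 8.
In the residual graph, reachable from Hall: {Hall}.
Min-cut edges: Hall→C3 (2), Hall→C4 (6); capacity 2 + 6 = 8.
Cut capacity 9 exceeds the max flow 8, so it is not minimum.

No — its capacity is 9, but the minimum cut has capacity 8.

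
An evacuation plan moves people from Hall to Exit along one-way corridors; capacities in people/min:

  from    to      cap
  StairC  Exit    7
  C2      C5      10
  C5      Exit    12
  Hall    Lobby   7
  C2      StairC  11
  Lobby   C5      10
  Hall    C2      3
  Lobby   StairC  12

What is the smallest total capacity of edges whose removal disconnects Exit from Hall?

10

Augment Hall→C2→StairC→Exit: bottleneck 3, flow now 3.
Augment Hall→Lobby→StairC→Exit: bottleneck 4, flow now 7.
Augment Hall→Lobby→C5→Exit: bottleneck 3, flow now 10.
No augmenting path remains; maximum flow = 10.
By max-flow min-cut, the minimum cut capacity equals the max flow.
In the residual graph, reachable from Hall: {Hall}.
Min-cut edges: Hall→C2 (3), Hall→Lobby (7); capacity 3 + 7 = 10.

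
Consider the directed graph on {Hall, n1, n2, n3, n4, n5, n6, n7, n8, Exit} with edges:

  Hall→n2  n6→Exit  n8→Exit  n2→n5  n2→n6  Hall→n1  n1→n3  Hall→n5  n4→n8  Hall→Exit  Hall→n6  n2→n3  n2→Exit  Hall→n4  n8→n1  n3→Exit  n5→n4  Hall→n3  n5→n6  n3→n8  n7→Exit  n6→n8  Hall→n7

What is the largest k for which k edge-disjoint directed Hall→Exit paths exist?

Assign every edge capacity 1; by Menger, the answer equals the max flow.
Path Hall→Exit (+1); total 1.
Path Hall→n2→Exit (+1); total 2.
Path Hall→n3→Exit (+1); total 3.
Path Hall→n6→Exit (+1); total 4.
Path Hall→n7→Exit (+1); total 5.
Path Hall→n4→n8→Exit (+1); total 6.
No residual Hall→Exit path; max flow = 6.
Certifying cut of size 6: {Hall→Exit, Hall→n2, Hall→n7, n3→Exit, n6→Exit, n8→Exit}.

6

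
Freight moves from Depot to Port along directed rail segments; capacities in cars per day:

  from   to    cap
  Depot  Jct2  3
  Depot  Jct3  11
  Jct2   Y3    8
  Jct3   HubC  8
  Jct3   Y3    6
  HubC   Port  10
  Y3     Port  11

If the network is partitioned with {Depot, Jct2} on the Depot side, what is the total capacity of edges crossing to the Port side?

Edges leaving {Depot, Jct2}: Depot→Jct3 (11), Jct2→Y3 (8).
Cut capacity = 11 + 8 = 19.

19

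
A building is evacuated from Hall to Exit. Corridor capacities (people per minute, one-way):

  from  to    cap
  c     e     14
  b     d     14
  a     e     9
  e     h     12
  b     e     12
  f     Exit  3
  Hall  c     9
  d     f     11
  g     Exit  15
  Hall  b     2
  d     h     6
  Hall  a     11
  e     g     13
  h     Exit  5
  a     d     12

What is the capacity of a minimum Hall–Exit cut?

21

Augment Hall→a→d→f→Exit: bottleneck 3, flow now 3.
Augment Hall→a→d→h→Exit: bottleneck 5, flow now 8.
Augment Hall→a→e→g→Exit: bottleneck 3, flow now 11.
Augment Hall→b→e→g→Exit: bottleneck 2, flow now 13.
Augment Hall→c→e→g→Exit: bottleneck 8, flow now 21.
No augmenting path remains; maximum flow = 21.
By max-flow min-cut, the minimum cut capacity equals the max flow.
In the residual graph, reachable from Hall: {Hall, a, b, c, d, e, f, h}.
Min-cut edges: e→g (13), f→Exit (3), h→Exit (5); capacity 13 + 3 + 5 = 21.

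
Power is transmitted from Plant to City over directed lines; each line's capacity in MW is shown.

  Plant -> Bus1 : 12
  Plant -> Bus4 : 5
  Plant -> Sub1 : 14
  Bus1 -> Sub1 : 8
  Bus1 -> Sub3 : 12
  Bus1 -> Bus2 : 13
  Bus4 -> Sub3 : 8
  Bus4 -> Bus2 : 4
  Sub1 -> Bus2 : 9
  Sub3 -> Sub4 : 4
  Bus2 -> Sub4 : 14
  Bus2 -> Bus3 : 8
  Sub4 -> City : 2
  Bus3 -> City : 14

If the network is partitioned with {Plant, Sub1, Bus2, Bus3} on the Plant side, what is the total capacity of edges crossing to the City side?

45

Edges leaving {Plant, Sub1, Bus2, Bus3}: Plant→Bus1 (12), Plant→Bus4 (5), Bus2→Sub4 (14), Bus3→City (14).
Cut capacity = 12 + 5 + 14 + 14 = 45.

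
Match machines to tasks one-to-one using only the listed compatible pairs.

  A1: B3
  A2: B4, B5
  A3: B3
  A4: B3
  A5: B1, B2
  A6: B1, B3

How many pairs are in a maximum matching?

4

Unit-capacity flow: source→left, listed edges, right→sink; max matching = max flow.
Augmenting path A1→B3 (+1); matched 1.
Augmenting path A2→B4 (+1); matched 2.
Augmenting path A5→B1 (+1); matched 3.
Augmenting path A6→B1→A5→B2 (+1); matched 4.
No augmenting path remains; maximum matching = 4.
König certificate: {A2, A5, A6, B3} is a vertex cover of size 4 (every listed pair touches it), so no matching can be larger.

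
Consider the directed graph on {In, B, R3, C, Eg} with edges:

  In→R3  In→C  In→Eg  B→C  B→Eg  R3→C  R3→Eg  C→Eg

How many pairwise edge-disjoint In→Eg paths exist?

Assign every edge capacity 1; by Menger, the answer equals the max flow.
Path In→Eg (+1); total 1.
Path In→R3→Eg (+1); total 2.
Path In→C→Eg (+1); total 3.
No residual In→Eg path; max flow = 3.
Certifying cut of size 3: {In→C, In→Eg, In→R3}.

3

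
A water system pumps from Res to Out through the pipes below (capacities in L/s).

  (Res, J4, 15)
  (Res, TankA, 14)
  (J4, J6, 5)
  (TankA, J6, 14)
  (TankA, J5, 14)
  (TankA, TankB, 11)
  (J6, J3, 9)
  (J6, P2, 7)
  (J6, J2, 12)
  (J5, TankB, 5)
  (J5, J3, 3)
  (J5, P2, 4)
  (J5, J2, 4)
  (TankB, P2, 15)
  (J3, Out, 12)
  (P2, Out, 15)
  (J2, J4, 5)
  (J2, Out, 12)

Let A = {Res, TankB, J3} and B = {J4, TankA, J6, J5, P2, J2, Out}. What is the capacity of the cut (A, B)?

56

Edges leaving {Res, TankB, J3}: Res→J4 (15), Res→TankA (14), TankB→P2 (15), J3→Out (12).
Cut capacity = 15 + 14 + 15 + 12 = 56.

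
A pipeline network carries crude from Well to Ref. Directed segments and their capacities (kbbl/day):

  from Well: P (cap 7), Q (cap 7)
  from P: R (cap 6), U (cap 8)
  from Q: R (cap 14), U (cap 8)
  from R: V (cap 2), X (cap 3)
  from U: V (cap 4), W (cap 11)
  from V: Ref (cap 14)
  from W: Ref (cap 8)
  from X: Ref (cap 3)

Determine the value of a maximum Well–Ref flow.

14

Augment Well→P→R→V→Ref: bottleneck 2, flow now 2.
Augment Well→P→R→X→Ref: bottleneck 3, flow now 5.
Augment Well→P→U→V→Ref: bottleneck 2, flow now 7.
Augment Well→Q→U→V→Ref: bottleneck 2, flow now 9.
Augment Well→Q→U→W→Ref: bottleneck 5, flow now 14.
No augmenting path remains; maximum flow = 14.
In the residual graph, reachable from Well: {Well}.
Min-cut edges: Well→P (7), Well→Q (7); capacity 7 + 7 = 14.
This cut is saturated, so no flow can exceed 14.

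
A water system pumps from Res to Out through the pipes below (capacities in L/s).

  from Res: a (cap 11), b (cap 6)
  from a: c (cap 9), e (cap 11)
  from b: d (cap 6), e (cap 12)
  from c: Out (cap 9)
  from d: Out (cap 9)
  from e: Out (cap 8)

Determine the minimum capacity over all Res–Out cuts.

Augment Res→a→c→Out: bottleneck 9, flow now 9.
Augment Res→a→e→Out: bottleneck 2, flow now 11.
Augment Res→b→d→Out: bottleneck 6, flow now 17.
No augmenting path remains; maximum flow = 17.
By max-flow min-cut, the minimum cut capacity equals the max flow.
In the residual graph, reachable from Res: {Res}.
Min-cut edges: Res→a (11), Res→b (6); capacity 11 + 6 = 17.

17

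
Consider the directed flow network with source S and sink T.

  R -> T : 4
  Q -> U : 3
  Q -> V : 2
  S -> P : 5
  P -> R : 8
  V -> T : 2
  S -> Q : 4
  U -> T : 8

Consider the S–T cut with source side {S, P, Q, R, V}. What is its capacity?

9

Edges leaving {S, P, Q, R, V}: Q→U (3), R→T (4), V→T (2).
Cut capacity = 3 + 4 + 2 = 9.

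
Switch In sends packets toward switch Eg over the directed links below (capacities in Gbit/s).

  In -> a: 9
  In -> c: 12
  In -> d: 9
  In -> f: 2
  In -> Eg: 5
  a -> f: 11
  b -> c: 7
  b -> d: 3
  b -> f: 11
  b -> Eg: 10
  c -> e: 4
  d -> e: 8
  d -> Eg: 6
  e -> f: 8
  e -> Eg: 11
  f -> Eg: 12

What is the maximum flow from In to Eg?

Augment In→Eg: bottleneck 5, flow now 5.
Augment In→d→Eg: bottleneck 6, flow now 11.
Augment In→f→Eg: bottleneck 2, flow now 13.
Augment In→a→f→Eg: bottleneck 9, flow now 22.
Augment In→c→e→Eg: bottleneck 4, flow now 26.
Augment In→d→e→Eg: bottleneck 3, flow now 29.
No augmenting path remains; maximum flow = 29.
In the residual graph, reachable from In: {In, c}.
Min-cut edges: In→a (9), In→d (9), In→f (2), In→Eg (5), c→e (4); capacity 9 + 9 + 2 + 5 + 4 = 29.
This cut is saturated, so no flow can exceed 29.

29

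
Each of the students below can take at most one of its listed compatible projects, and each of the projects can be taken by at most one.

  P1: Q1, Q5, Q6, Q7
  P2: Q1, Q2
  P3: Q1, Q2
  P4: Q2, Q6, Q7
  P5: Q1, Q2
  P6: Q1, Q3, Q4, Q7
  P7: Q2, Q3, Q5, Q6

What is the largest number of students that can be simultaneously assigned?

Unit-capacity flow: source→left, listed edges, right→sink; max matching = max flow.
Augmenting path P1→Q1 (+1); matched 1.
Augmenting path P2→Q2 (+1); matched 2.
Augmenting path P4→Q6 (+1); matched 3.
Augmenting path P6→Q3 (+1); matched 4.
Augmenting path P7→Q5 (+1); matched 5.
Augmenting path P3→Q1→P1→Q7 (+1); matched 6.
No augmenting path remains; maximum matching = 6.
König certificate: {P1, P4, P6, P7, Q1, Q2} is a vertex cover of size 6 (every listed pair touches it), so no matching can be larger.

6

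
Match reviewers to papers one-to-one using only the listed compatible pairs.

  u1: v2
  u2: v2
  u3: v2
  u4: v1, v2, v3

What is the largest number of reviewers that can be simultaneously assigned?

2

Unit-capacity flow: source→left, listed edges, right→sink; max matching = max flow.
Augmenting path u1→v2 (+1); matched 1.
Augmenting path u4→v1 (+1); matched 2.
No augmenting path remains; maximum matching = 2.
König certificate: {u4, v2} is a vertex cover of size 2 (every listed pair touches it), so no matching can be larger.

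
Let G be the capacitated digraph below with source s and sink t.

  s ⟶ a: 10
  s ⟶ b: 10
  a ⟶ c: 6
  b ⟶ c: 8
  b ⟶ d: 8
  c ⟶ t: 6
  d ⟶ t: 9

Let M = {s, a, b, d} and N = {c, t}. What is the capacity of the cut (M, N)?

23

Edges leaving {s, a, b, d}: a→c (6), b→c (8), d→t (9).
Cut capacity = 6 + 8 + 9 = 23.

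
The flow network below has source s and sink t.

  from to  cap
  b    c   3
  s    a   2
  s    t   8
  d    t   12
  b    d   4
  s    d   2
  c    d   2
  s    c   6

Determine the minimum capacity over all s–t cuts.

12

Augment s→t: bottleneck 8, flow now 8.
Augment s→d→t: bottleneck 2, flow now 10.
Augment s→c→d→t: bottleneck 2, flow now 12.
No augmenting path remains; maximum flow = 12.
By max-flow min-cut, the minimum cut capacity equals the max flow.
In the residual graph, reachable from s: {s, a, c}.
Min-cut edges: s→d (2), s→t (8), c→d (2); capacity 2 + 8 + 2 = 12.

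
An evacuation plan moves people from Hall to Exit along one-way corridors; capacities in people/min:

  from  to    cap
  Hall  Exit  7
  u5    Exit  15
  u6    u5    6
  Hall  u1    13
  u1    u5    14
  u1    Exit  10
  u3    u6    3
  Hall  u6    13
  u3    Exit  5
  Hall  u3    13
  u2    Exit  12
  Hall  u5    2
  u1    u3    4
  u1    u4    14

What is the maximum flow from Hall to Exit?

Augment Hall→Exit: bottleneck 7, flow now 7.
Augment Hall→u1→Exit: bottleneck 10, flow now 17.
Augment Hall→u3→Exit: bottleneck 5, flow now 22.
Augment Hall→u5→Exit: bottleneck 2, flow now 24.
Augment Hall→u1→u5→Exit: bottleneck 3, flow now 27.
Augment Hall→u6→u5→Exit: bottleneck 6, flow now 33.
No augmenting path remains; maximum flow = 33.
In the residual graph, reachable from Hall: {Hall, u3, u6}.
Min-cut edges: Hall→u1 (13), Hall→u5 (2), Hall→Exit (7), u3→Exit (5), u6→u5 (6); capacity 13 + 2 + 7 + 5 + 6 = 33.
This cut is saturated, so no flow can exceed 33.

33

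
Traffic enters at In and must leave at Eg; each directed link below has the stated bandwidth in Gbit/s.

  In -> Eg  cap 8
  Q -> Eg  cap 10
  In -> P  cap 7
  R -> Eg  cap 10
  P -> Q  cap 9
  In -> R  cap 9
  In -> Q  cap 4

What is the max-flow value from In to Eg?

Augment In→Eg: bottleneck 8, flow now 8.
Augment In→Q→Eg: bottleneck 4, flow now 12.
Augment In→R→Eg: bottleneck 9, flow now 21.
Augment In→P→Q→Eg: bottleneck 6, flow now 27.
No augmenting path remains; maximum flow = 27.
In the residual graph, reachable from In: {In, P, Q}.
Min-cut edges: In→R (9), In→Eg (8), Q→Eg (10); capacity 9 + 8 + 10 = 27.
This cut is saturated, so no flow can exceed 27.

27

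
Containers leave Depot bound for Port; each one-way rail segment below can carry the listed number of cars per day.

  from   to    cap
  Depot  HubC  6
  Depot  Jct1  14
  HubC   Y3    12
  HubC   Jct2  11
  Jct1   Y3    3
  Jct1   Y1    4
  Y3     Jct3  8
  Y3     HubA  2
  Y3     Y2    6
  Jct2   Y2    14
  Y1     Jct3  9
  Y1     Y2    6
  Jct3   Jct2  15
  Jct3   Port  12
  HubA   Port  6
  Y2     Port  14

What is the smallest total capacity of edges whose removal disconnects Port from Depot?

Augment Depot→HubC→Y3→Jct3→Port: bottleneck 6, flow now 6.
Augment Depot→Jct1→Y3→Jct3→Port: bottleneck 2, flow now 8.
Augment Depot→Jct1→Y3→HubA→Port: bottleneck 1, flow now 9.
Augment Depot→Jct1→Y1→Jct3→Port: bottleneck 4, flow now 13.
No augmenting path remains; maximum flow = 13.
By max-flow min-cut, the minimum cut capacity equals the max flow.
In the residual graph, reachable from Depot: {Depot, Jct1}.
Min-cut edges: Depot→HubC (6), Jct1→Y3 (3), Jct1→Y1 (4); capacity 6 + 3 + 4 = 13.

13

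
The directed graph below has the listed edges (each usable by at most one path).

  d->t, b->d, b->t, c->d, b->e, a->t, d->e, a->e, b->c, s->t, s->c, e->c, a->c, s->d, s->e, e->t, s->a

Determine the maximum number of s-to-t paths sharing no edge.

Assign every edge capacity 1; by Menger, the answer equals the max flow.
Path s→t (+1); total 1.
Path s→a→t (+1); total 2.
Path s→d→t (+1); total 3.
Path s→e→t (+1); total 4.
No residual s→t path; max flow = 4.
Certifying cut of size 4: {d→t, e→t, s→a, s→t}.

4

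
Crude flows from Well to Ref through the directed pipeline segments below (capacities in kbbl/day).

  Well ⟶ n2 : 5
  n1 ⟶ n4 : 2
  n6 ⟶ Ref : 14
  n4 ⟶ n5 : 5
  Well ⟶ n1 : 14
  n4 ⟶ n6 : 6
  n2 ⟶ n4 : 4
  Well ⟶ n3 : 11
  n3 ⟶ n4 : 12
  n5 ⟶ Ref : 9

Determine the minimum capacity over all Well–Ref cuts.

Augment Well→n1→n4→n5→Ref: bottleneck 2, flow now 2.
Augment Well→n2→n4→n5→Ref: bottleneck 3, flow now 5.
Augment Well→n2→n4→n6→Ref: bottleneck 1, flow now 6.
Augment Well→n3→n4→n6→Ref: bottleneck 5, flow now 11.
No augmenting path remains; maximum flow = 11.
By max-flow min-cut, the minimum cut capacity equals the max flow.
In the residual graph, reachable from Well: {Well, n1, n2, n3, n4}.
Min-cut edges: n4→n5 (5), n4→n6 (6); capacity 5 + 6 = 11.

11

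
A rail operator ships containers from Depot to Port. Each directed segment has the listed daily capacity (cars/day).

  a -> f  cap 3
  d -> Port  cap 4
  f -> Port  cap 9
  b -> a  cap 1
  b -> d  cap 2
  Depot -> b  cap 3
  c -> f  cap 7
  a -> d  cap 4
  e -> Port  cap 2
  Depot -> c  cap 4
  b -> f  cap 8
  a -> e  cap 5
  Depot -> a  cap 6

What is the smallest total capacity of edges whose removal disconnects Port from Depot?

Augment Depot→a→d→Port: bottleneck 4, flow now 4.
Augment Depot→a→e→Port: bottleneck 2, flow now 6.
Augment Depot→b→f→Port: bottleneck 3, flow now 9.
Augment Depot→c→f→Port: bottleneck 4, flow now 13.
No augmenting path remains; maximum flow = 13.
By max-flow min-cut, the minimum cut capacity equals the max flow.
In the residual graph, reachable from Depot: {Depot}.
Min-cut edges: Depot→a (6), Depot→b (3), Depot→c (4); capacity 6 + 3 + 4 = 13.

13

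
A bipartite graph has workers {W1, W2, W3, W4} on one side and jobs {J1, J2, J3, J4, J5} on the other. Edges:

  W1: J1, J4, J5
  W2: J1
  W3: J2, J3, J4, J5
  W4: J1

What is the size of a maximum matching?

3

Unit-capacity flow: source→left, listed edges, right→sink; max matching = max flow.
Augmenting path W1→J1 (+1); matched 1.
Augmenting path W3→J2 (+1); matched 2.
Augmenting path W2→J1→W1→J4 (+1); matched 3.
No augmenting path remains; maximum matching = 3.
König certificate: {W1, W3, J1} is a vertex cover of size 3 (every listed pair touches it), so no matching can be larger.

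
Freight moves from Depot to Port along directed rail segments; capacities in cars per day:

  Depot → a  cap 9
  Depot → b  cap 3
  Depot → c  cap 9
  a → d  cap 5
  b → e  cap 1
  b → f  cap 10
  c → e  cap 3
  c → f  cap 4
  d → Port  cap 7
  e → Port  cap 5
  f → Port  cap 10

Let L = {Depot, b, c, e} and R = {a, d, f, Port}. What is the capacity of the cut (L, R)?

Edges leaving {Depot, b, c, e}: Depot→a (9), b→f (10), c→f (4), e→Port (5).
Cut capacity = 9 + 10 + 4 + 5 = 28.

28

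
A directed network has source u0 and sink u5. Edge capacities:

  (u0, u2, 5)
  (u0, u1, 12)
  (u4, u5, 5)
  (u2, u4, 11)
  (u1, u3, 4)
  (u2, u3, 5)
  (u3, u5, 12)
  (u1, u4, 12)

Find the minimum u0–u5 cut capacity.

14

Augment u0→u1→u3→u5: bottleneck 4, flow now 4.
Augment u0→u1→u4→u5: bottleneck 5, flow now 9.
Augment u0→u2→u3→u5: bottleneck 5, flow now 14.
No augmenting path remains; maximum flow = 14.
By max-flow min-cut, the minimum cut capacity equals the max flow.
In the residual graph, reachable from u0: {u0, u1, u4}.
Min-cut edges: u0→u2 (5), u1→u3 (4), u4→u5 (5); capacity 5 + 4 + 5 = 14.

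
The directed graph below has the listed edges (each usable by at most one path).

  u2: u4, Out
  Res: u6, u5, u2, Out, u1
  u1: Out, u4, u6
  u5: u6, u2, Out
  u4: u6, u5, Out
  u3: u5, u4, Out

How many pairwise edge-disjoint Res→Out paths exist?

4

Assign every edge capacity 1; by Menger, the answer equals the max flow.
Path Res→Out (+1); total 1.
Path Res→u1→Out (+1); total 2.
Path Res→u2→Out (+1); total 3.
Path Res→u5→Out (+1); total 4.
No residual Res→Out path; max flow = 4.
Certifying cut of size 4: {Res→Out, Res→u1, Res→u2, Res→u5}.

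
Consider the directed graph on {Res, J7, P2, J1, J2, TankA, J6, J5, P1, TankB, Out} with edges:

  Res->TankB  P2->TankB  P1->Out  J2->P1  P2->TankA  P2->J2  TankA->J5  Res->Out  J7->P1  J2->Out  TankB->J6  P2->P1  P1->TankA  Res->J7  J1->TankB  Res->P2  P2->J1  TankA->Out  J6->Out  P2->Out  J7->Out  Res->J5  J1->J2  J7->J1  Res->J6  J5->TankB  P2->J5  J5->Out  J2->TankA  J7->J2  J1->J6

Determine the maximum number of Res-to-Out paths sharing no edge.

Assign every edge capacity 1; by Menger, the answer equals the max flow.
Path Res→Out (+1); total 1.
Path Res→J7→Out (+1); total 2.
Path Res→P2→Out (+1); total 3.
Path Res→J6→Out (+1); total 4.
Path Res→J5→Out (+1); total 5.
No residual Res→Out path; max flow = 5.
Certifying cut of size 5: {J6→Out, Res→J5, Res→J7, Res→Out, Res→P2}.

5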